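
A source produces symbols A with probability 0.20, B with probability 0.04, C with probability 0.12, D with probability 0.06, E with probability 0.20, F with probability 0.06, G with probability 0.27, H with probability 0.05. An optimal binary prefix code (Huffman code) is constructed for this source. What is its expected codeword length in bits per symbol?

Repeatedly combine the two least-probable nodes; the expected code length is the sum of the merged weights.
merge 1/25 + 1/20 → 9/100
merge 3/50 + 3/50 → 3/25
merge 9/100 + 3/25 → 21/100
merge 3/25 + 1/5 → 8/25
merge 1/5 + 21/100 → 41/100
merge 27/100 + 8/25 → 59/100
merge 41/100 + 59/100 → 1
L = 9/100 + 3/25 + 21/100 + 8/25 + 41/100 + 59/100 + 1 = 137/50 = 2.74 bits/symbol.

2.74 bits/symbol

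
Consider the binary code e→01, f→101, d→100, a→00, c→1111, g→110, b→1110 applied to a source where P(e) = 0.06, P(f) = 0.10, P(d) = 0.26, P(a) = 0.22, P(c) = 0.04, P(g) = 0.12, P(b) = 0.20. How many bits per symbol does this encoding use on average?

L̄ = Σ pᵢ·ℓᵢ = 0.06·2 + 0.10·3 + 0.26·3 + 0.22·2 + 0.04·4 + 0.12·3 + 0.20·4 = 2.96 bits/symbol.

2.96 bits/symbol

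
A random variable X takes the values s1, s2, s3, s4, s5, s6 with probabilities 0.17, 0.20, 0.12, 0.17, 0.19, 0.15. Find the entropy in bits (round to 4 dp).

H = −Σ pᵢ log₂ pᵢ.
−0.17·log₂(0.17) = 0.4346
−0.20·log₂(0.20) = 0.4644
−0.12·log₂(0.12) = 0.3671
−0.17·log₂(0.17) = 0.4346
−0.19·log₂(0.19) = 0.4552
−0.15·log₂(0.15) = 0.4105
Sum ≈ 2.5664 → 2.5664 bits.

2.5664 bits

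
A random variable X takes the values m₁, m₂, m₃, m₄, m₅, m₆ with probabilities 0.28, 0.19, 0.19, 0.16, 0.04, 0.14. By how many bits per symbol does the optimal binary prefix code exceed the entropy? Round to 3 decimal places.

Entropy H = −Σ p log₂ p ≈ 2.4306 bits.
Huffman merges: 1/25+7/50→9/50; 4/25+9/50→17/50; 19/100+19/100→19/50; 7/25+17/50→31/50; 19/50+31/50→1. L = 63/25 ≈ 2.5200.
L − H = 2.5200 − 2.4306 = 0.089 bits.

0.089 bits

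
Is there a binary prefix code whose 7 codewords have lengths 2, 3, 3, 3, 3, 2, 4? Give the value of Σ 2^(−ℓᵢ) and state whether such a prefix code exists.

1.0625; no

With common denominator 2^4 = 16: Σ 2^(−ℓᵢ) = 4/16 + 2/16 + 2/16 + 2/16 + 2/16 + 4/16 + 1/16 = 17/16 = 1.0625.
Kraft's inequality requires Σ ≤ 1; here Σ = 1.0625 > 1, so no such prefix code exists.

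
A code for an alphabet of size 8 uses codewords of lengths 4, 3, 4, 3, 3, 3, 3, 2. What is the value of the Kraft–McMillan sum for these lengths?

With common denominator 2^4 = 16: Σ 2^(−ℓᵢ) = 1/16 + 2/16 + 1/16 + 2/16 + 2/16 + 2/16 + 2/16 + 4/16 = 16/16 = 1.

1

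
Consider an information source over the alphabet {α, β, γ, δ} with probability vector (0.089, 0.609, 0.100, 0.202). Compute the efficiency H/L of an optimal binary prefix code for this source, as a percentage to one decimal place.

Entropy H = −Σ p log₂ p ≈ 1.5447 bits.
Huffman merges: 89/1000+1/10→189/1000; 189/1000+101/500→391/1000; 391/1000+609/1000→1. L = 79/50 ≈ 1.5800.
Efficiency = H/L = 1.5447/1.5800 = 97.8%.

97.8%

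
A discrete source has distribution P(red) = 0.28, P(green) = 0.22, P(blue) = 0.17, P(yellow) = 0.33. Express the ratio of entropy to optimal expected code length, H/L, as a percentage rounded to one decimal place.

Entropy H = −Σ p log₂ p ≈ 1.9572 bits.
Huffman merges: 17/100+11/50→39/100; 7/25+33/100→61/100; 39/100+61/100→1. L = 2 ≈ 2.0000.
Efficiency = H/L = 1.9572/2.0000 = 97.9%.

97.9%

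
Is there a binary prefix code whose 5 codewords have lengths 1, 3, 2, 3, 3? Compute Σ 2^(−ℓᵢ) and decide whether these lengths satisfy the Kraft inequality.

With common denominator 2^3 = 8: Σ 2^(−ℓᵢ) = 4/8 + 1/8 + 2/8 + 1/8 + 1/8 = 9/8 = 1.125.
Kraft's inequality requires Σ ≤ 1; here Σ = 1.125 > 1, so no such prefix code exists.

1.125; no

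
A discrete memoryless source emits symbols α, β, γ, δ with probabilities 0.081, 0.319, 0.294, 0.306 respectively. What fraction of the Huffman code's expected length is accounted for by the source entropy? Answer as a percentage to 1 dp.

93.1%

Entropy H = −Σ p log₂ p ≈ 1.8615 bits.
Huffman merges: 81/1000+147/500→3/8; 153/500+319/1000→5/8; 3/8+5/8→1. L = 2 ≈ 2.0000.
Efficiency = H/L = 1.8615/2.0000 = 93.1%.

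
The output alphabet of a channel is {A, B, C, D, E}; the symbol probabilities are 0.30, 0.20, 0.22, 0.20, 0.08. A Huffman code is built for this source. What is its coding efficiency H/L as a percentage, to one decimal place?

Entropy H = −Σ p log₂ p ≈ 2.2219 bits.
Huffman merges: 2/25+1/5→7/25; 1/5+11/50→21/50; 7/25+3/10→29/50; 21/50+29/50→1. L = 57/25 ≈ 2.2800.
Efficiency = H/L = 2.2219/2.2800 = 97.5%.

97.5%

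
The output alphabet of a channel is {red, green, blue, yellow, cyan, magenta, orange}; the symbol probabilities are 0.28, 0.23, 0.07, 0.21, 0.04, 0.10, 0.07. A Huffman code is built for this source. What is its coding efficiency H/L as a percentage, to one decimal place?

98.8%

Entropy H = −Σ p log₂ p ≈ 2.5298 bits.
Huffman merges: 1/25+7/100→11/100; 7/100+1/10→17/100; 11/100+17/100→7/25; 21/100+23/100→11/25; 7/25+7/25→14/25; 11/25+14/25→1. L = 64/25 ≈ 2.5600.
Efficiency = H/L = 2.5298/2.5600 = 98.8%.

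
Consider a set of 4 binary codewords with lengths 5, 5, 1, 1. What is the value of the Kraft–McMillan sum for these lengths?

1.0625

With common denominator 2^5 = 32: Σ 2^(−ℓᵢ) = 1/32 + 1/32 + 16/32 + 16/32 = 34/32 = 1.0625.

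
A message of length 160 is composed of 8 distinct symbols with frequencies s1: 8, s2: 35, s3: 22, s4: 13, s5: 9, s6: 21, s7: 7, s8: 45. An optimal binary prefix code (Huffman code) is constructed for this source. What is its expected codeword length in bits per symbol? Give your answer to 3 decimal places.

2.731 bits/symbol

Probabilities are the counts divided by 160.
Repeatedly combine the two least-probable nodes; the expected code length is the sum of the merged weights.
merge 7/160 + 1/20 → 3/32
merge 9/160 + 13/160 → 11/80
merge 3/32 + 21/160 → 9/40
merge 11/80 + 11/80 → 11/40
merge 7/32 + 9/40 → 71/160
merge 11/40 + 9/32 → 89/160
merge 71/160 + 89/160 → 1
L = 3/32 + 11/80 + 9/40 + 11/40 + 71/160 + 89/160 + 1 = 437/160 ≈ 2.731 bits/symbol.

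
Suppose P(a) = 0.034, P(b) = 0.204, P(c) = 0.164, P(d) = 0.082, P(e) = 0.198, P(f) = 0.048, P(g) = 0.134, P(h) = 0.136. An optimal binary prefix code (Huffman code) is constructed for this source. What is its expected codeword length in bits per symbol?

2.844 bits/symbol

Repeatedly combine the two least-probable nodes; the expected code length is the sum of the merged weights.
merge 17/500 + 6/125 → 41/500
merge 41/500 + 41/500 → 41/250
merge 67/500 + 17/125 → 27/100
merge 41/250 + 41/250 → 41/125
merge 99/500 + 51/250 → 201/500
merge 27/100 + 41/125 → 299/500
merge 201/500 + 299/500 → 1
L = 41/500 + 41/250 + 27/100 + 41/125 + 201/500 + 299/500 + 1 = 711/250 = 2.844 bits/symbol.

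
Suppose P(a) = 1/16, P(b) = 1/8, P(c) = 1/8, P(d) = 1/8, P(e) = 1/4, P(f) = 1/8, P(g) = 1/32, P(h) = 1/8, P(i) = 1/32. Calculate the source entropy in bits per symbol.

Each probability is a power of 1/2, so log₂(1/p) is an integer.
H = Σ p·log₂(1/p) = 1/16·4 + 1/8·3 + 1/8·3 + 1/8·3 + 1/4·2 + 1/8·3 + 1/32·5 + 1/8·3 + 1/32·5 = 2.9375 bits.

2.9375 bits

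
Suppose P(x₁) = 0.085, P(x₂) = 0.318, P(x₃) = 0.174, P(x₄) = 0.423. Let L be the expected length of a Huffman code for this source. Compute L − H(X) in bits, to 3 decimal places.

Entropy H = −Σ p log₂ p ≈ 1.7919 bits.
Huffman merges: 17/200+87/500→259/1000; 259/1000+159/500→577/1000; 423/1000+577/1000→1. L = 459/250 ≈ 1.8360.
L − H = 1.8360 − 1.7919 = 0.044 bits.

0.044 bits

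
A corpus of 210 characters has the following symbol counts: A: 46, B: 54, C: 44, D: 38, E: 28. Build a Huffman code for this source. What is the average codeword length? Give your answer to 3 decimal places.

2.314 bits/symbol

Probabilities are the counts divided by 210.
Repeatedly combine the two least-probable nodes; the expected code length is the sum of the merged weights.
merge 2/15 + 19/105 → 11/35
merge 22/105 + 23/105 → 3/7
merge 9/35 + 11/35 → 4/7
merge 3/7 + 4/7 → 1
L = 11/35 + 3/7 + 4/7 + 1 = 81/35 ≈ 2.314 bits/symbol.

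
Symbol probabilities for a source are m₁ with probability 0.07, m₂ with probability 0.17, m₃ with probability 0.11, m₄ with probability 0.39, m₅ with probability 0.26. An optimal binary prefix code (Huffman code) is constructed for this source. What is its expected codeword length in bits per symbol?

2.14 bits/symbol

Repeatedly combine the two least-probable nodes; the expected code length is the sum of the merged weights.
merge 7/100 + 11/100 → 9/50
merge 17/100 + 9/50 → 7/20
merge 13/50 + 7/20 → 61/100
merge 39/100 + 61/100 → 1
L = 9/50 + 7/20 + 61/100 + 1 = 107/50 = 2.14 bits/symbol.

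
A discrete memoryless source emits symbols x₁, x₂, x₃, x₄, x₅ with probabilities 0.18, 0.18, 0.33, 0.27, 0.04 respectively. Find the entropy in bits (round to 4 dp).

H = −Σ pᵢ log₂ pᵢ.
−0.18·log₂(0.18) = 0.4453
−0.18·log₂(0.18) = 0.4453
−0.33·log₂(0.33) = 0.5278
−0.27·log₂(0.27) = 0.5100
−0.04·log₂(0.04) = 0.1858
Sum ≈ 2.1142 → 2.1142 bits.

2.1142 bits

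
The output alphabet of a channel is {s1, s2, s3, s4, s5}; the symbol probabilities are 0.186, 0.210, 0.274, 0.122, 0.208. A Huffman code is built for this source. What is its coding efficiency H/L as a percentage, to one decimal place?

Entropy H = −Σ p log₂ p ≈ 2.2774 bits.
Huffman merges: 61/500+93/500→77/250; 26/125+21/100→209/500; 137/500+77/250→291/500; 209/500+291/500→1. L = 577/250 ≈ 2.3080.
Efficiency = H/L = 2.2774/2.3080 = 98.7%.

98.7%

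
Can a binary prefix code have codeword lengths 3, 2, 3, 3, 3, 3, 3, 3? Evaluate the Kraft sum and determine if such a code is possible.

With common denominator 2^3 = 8: Σ 2^(−ℓᵢ) = 1/8 + 2/8 + 1/8 + 1/8 + 1/8 + 1/8 + 1/8 + 1/8 = 9/8 = 1.125.
Kraft's inequality requires Σ ≤ 1; here Σ = 1.125 > 1, so no such prefix code exists.

1.125; no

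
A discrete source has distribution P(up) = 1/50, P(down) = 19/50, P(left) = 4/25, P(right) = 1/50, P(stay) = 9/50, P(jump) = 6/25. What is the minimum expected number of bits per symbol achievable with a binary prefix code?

Repeatedly combine the two least-probable nodes; the expected code length is the sum of the merged weights.
merge 1/50 + 1/50 → 1/25
merge 1/25 + 4/25 → 1/5
merge 9/50 + 1/5 → 19/50
merge 6/25 + 19/50 → 31/50
merge 19/50 + 31/50 → 1
L = 1/25 + 1/5 + 19/50 + 31/50 + 1 = 56/25 = 2.24 bits/symbol.

2.24 bits/symbol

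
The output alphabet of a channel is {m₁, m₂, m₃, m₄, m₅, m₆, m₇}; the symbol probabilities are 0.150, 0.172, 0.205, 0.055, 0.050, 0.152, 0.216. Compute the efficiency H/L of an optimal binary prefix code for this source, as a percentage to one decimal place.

Entropy H = −Σ p log₂ p ≈ 2.6529 bits.
Huffman merges: 1/20+11/200→21/200; 21/200+3/20→51/200; 19/125+43/250→81/250; 41/200+27/125→421/1000; 51/200+81/250→579/1000; 421/1000+579/1000→1. L = 671/250 ≈ 2.6840.
Efficiency = H/L = 2.6529/2.6840 = 98.8%.

98.8%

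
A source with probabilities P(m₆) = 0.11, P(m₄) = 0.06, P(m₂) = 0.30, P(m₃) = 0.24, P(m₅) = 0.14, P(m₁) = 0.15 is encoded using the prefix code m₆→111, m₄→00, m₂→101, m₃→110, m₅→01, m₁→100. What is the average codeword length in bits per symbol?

L̄ = Σ pᵢ·ℓᵢ = 0.11·3 + 0.06·2 + 0.30·3 + 0.24·3 + 0.14·2 + 0.15·3 = 2.8 bits/symbol.

2.8 bits/symbol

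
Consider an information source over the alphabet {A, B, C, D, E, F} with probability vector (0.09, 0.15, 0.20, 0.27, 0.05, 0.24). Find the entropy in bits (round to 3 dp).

2.408 bits

H = −Σ pᵢ log₂ pᵢ.
−0.09·log₂(0.09) = 0.3127
−0.15·log₂(0.15) = 0.4105
−0.20·log₂(0.20) = 0.4644
−0.27·log₂(0.27) = 0.5100
−0.05·log₂(0.05) = 0.2161
−0.24·log₂(0.24) = 0.4941
Sum ≈ 2.4078 → 2.408 bits.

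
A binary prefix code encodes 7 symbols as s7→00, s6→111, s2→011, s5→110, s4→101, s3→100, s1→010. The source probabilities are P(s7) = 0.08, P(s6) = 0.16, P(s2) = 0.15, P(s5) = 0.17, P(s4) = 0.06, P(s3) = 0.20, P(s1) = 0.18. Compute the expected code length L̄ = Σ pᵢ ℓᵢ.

2.92 bits/symbol

L̄ = Σ pᵢ·ℓᵢ = 0.08·2 + 0.16·3 + 0.15·3 + 0.17·3 + 0.06·3 + 0.20·3 + 0.18·3 = 2.92 bits/symbol.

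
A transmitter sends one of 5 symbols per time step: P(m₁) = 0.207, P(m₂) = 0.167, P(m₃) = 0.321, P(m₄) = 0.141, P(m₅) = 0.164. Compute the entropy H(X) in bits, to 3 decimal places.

H = −Σ pᵢ log₂ pᵢ.
−0.207·log₂(0.207) = 0.4704
−0.167·log₂(0.167) = 0.4312
−0.321·log₂(0.321) = 0.5262
−0.141·log₂(0.141) = 0.3985
−0.164·log₂(0.164) = 0.4278
Sum ≈ 2.2541 → 2.254 bits.

2.254 bits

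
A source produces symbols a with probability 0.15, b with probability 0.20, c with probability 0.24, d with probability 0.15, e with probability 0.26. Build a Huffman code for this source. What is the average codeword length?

Repeatedly combine the two least-probable nodes; the expected code length is the sum of the merged weights.
merge 3/20 + 3/20 → 3/10
merge 1/5 + 6/25 → 11/25
merge 13/50 + 3/10 → 14/25
merge 11/25 + 14/25 → 1
L = 3/10 + 11/25 + 14/25 + 1 = 23/10 = 2.3 bits/symbol.

2.3 bits/symbol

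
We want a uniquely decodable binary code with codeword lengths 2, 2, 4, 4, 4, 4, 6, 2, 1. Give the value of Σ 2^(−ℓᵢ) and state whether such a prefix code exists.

1.515625; no

With common denominator 2^6 = 64: Σ 2^(−ℓᵢ) = 16/64 + 16/64 + 4/64 + 4/64 + 4/64 + 4/64 + 1/64 + 16/64 + 32/64 = 97/64 = 1.515625.
Kraft's inequality requires Σ ≤ 1; here Σ = 1.515625 > 1, so no such prefix code exists.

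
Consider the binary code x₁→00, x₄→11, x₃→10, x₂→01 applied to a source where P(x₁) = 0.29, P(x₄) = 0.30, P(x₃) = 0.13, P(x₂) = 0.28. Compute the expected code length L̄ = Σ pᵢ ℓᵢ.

2 bits/symbol

L̄ = Σ pᵢ·ℓᵢ = 0.29·2 + 0.30·2 + 0.13·2 + 0.28·2 = 2 bits/symbol.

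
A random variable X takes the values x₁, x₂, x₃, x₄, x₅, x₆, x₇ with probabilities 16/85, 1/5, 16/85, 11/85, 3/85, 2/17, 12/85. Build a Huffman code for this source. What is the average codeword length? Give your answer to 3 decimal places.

Repeatedly combine the two least-probable nodes; the expected code length is the sum of the merged weights.
merge 3/85 + 2/17 → 13/85
merge 11/85 + 12/85 → 23/85
merge 13/85 + 16/85 → 29/85
merge 16/85 + 1/5 → 33/85
merge 23/85 + 29/85 → 52/85
merge 33/85 + 52/85 → 1
L = 13/85 + 23/85 + 29/85 + 33/85 + 52/85 + 1 = 47/17 ≈ 2.765 bits/symbol.

2.765 bits/symbol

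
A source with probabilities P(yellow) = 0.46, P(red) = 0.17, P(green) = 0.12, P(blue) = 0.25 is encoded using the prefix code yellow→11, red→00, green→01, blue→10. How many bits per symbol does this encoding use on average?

L̄ = Σ pᵢ·ℓᵢ = 0.46·2 + 0.17·2 + 0.12·2 + 0.25·2 = 2 bits/symbol.

2 bits/symbol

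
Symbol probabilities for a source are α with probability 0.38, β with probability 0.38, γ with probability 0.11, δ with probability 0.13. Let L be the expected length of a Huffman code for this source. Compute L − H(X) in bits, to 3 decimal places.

Entropy H = −Σ p log₂ p ≈ 1.7938 bits.
Huffman merges: 11/100+13/100→6/25; 6/25+19/50→31/50; 19/50+31/50→1. L = 93/50 ≈ 1.8600.
L − H = 1.8600 − 1.7938 = 0.066 bits.

0.066 bits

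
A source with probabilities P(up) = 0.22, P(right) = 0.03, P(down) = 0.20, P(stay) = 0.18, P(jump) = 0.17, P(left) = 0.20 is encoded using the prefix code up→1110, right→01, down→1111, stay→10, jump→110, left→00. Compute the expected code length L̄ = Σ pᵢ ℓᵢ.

L̄ = Σ pᵢ·ℓᵢ = 0.22·4 + 0.03·2 + 0.20·4 + 0.18·2 + 0.17·3 + 0.20·2 = 3.01 bits/symbol.

3.01 bits/symbol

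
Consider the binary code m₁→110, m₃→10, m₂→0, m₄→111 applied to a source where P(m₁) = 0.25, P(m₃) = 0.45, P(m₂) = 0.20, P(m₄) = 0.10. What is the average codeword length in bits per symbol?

2.15 bits/symbol

L̄ = Σ pᵢ·ℓᵢ = 0.25·3 + 0.45·2 + 0.20·1 + 0.10·3 = 2.15 bits/symbol.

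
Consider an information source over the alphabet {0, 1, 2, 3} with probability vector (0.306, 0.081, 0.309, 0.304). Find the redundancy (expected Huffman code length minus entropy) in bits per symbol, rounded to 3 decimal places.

Entropy H = −Σ p log₂ p ≈ 1.8622 bits.
Huffman merges: 81/1000+38/125→77/200; 153/500+309/1000→123/200; 77/200+123/200→1. L = 2 ≈ 2.0000.
L − H = 2.0000 − 1.8622 = 0.138 bits.

0.138 bits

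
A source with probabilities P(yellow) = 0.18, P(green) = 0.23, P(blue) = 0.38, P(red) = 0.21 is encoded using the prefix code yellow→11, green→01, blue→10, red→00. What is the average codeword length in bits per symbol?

2 bits/symbol

L̄ = Σ pᵢ·ℓᵢ = 0.18·2 + 0.23·2 + 0.38·2 + 0.21·2 = 2 bits/symbol.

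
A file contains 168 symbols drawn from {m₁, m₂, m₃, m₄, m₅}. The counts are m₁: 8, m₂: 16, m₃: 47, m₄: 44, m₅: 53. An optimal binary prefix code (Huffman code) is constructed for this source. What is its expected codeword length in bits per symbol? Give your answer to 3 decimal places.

2.143 bits/symbol

Probabilities are the counts divided by 168.
Repeatedly combine the two least-probable nodes; the expected code length is the sum of the merged weights.
merge 1/21 + 2/21 → 1/7
merge 1/7 + 11/42 → 17/42
merge 47/168 + 53/168 → 25/42
merge 17/42 + 25/42 → 1
L = 1/7 + 17/42 + 25/42 + 1 = 15/7 ≈ 2.143 bits/symbol.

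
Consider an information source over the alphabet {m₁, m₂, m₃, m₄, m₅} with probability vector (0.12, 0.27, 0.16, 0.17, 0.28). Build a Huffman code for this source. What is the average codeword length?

2.28 bits/symbol

Repeatedly combine the two least-probable nodes; the expected code length is the sum of the merged weights.
merge 3/25 + 4/25 → 7/25
merge 17/100 + 27/100 → 11/25
merge 7/25 + 7/25 → 14/25
merge 11/25 + 14/25 → 1
L = 7/25 + 11/25 + 14/25 + 1 = 57/25 = 2.28 bits/symbol.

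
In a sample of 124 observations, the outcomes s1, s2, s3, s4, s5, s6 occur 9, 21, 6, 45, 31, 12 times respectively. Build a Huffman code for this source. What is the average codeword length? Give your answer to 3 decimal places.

2.339 bits/symbol

Probabilities are the counts divided by 124.
Repeatedly combine the two least-probable nodes; the expected code length is the sum of the merged weights.
merge 3/62 + 9/124 → 15/124
merge 3/31 + 15/124 → 27/124
merge 21/124 + 27/124 → 12/31
merge 1/4 + 45/124 → 19/31
merge 12/31 + 19/31 → 1
L = 15/124 + 27/124 + 12/31 + 19/31 + 1 = 145/62 ≈ 2.339 bits/symbol.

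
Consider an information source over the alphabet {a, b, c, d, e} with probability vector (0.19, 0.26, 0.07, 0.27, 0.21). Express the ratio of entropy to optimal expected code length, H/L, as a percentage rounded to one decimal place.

Entropy H = −Σ p log₂ p ≈ 2.2119 bits.
Huffman merges: 7/100+19/100→13/50; 21/100+13/50→47/100; 13/50+27/100→53/100; 47/100+53/100→1. L = 113/50 ≈ 2.2600.
Efficiency = H/L = 2.2119/2.2600 = 97.9%.

97.9%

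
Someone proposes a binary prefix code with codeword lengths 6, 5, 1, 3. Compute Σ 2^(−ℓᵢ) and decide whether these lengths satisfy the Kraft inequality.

0.671875; yes

With common denominator 2^6 = 64: Σ 2^(−ℓᵢ) = 1/64 + 2/64 + 32/64 + 8/64 = 43/64 = 0.671875.
Kraft's inequality requires Σ ≤ 1; here Σ = 0.671875 ≤ 1, so such a prefix code exists.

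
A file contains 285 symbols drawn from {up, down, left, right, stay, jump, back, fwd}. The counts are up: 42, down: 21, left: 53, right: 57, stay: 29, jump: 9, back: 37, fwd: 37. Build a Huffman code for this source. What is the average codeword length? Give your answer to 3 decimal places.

2.905 bits/symbol

Probabilities are the counts divided by 285.
Repeatedly combine the two least-probable nodes; the expected code length is the sum of the merged weights.
merge 3/95 + 7/95 → 2/19
merge 29/285 + 2/19 → 59/285
merge 37/285 + 37/285 → 74/285
merge 14/95 + 53/285 → 1/3
merge 1/5 + 59/285 → 116/285
merge 74/285 + 1/3 → 169/285
merge 116/285 + 169/285 → 1
L = 2/19 + 59/285 + 74/285 + 1/3 + 116/285 + 169/285 + 1 = 276/95 ≈ 2.905 bits/symbol.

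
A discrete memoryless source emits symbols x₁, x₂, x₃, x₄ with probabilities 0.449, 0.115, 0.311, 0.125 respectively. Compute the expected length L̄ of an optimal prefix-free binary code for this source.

Repeatedly combine the two least-probable nodes; the expected code length is the sum of the merged weights.
merge 23/200 + 1/8 → 6/25
merge 6/25 + 311/1000 → 551/1000
merge 449/1000 + 551/1000 → 1
L = 6/25 + 551/1000 + 1 = 1791/1000 = 1.791 bits/symbol.

1.791 bits/symbol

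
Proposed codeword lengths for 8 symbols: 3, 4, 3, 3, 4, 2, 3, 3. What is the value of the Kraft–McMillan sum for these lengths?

1

With common denominator 2^4 = 16: Σ 2^(−ℓᵢ) = 2/16 + 1/16 + 2/16 + 2/16 + 1/16 + 4/16 + 2/16 + 2/16 = 16/16 = 1.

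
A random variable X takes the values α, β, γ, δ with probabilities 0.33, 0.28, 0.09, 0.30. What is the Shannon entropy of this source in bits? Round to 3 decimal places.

H = −Σ pᵢ log₂ pᵢ.
−0.33·log₂(0.33) = 0.5278
−0.28·log₂(0.28) = 0.5142
−0.09·log₂(0.09) = 0.3127
−0.30·log₂(0.30) = 0.5211
Sum ≈ 1.8758 → 1.876 bits.

1.876 bits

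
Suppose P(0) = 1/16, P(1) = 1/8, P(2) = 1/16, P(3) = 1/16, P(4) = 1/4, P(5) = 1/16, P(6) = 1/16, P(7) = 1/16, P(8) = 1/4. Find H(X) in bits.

2.875 bits

Each probability is a power of 1/2, so log₂(1/p) is an integer.
H = Σ p·log₂(1/p) = 1/16·4 + 1/8·3 + 1/16·4 + 1/16·4 + 1/4·2 + 1/16·4 + 1/16·4 + 1/16·4 + 1/4·2 = 2.875 bits.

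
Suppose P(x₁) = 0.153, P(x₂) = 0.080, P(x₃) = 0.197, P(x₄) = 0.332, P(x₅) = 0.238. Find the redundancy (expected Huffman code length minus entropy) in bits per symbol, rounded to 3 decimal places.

Entropy H = −Σ p log₂ p ≈ 2.1886 bits.
Huffman merges: 2/25+153/1000→233/1000; 197/1000+233/1000→43/100; 119/500+83/250→57/100; 43/100+57/100→1. L = 2233/1000 ≈ 2.2330.
L − H = 2.2330 − 2.1886 = 0.044 bits.

0.044 bits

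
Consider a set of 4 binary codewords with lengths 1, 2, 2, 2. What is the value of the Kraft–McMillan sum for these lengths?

1.25

With common denominator 2^2 = 4: Σ 2^(−ℓᵢ) = 2/4 + 1/4 + 1/4 + 1/4 = 5/4 = 1.25.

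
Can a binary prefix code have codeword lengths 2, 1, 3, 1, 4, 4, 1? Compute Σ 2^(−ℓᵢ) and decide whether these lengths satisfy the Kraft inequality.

With common denominator 2^4 = 16: Σ 2^(−ℓᵢ) = 4/16 + 8/16 + 2/16 + 8/16 + 1/16 + 1/16 + 8/16 = 32/16 = 2.
Kraft's inequality requires Σ ≤ 1; here Σ = 2 > 1, so no such prefix code exists.

2; no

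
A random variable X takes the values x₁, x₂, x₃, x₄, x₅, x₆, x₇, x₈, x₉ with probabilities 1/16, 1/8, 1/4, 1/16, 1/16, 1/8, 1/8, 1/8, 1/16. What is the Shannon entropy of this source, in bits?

Each probability is a power of 1/2, so log₂(1/p) is an integer.
H = Σ p·log₂(1/p) = 1/16·4 + 1/8·3 + 1/4·2 + 1/16·4 + 1/16·4 + 1/8·3 + 1/8·3 + 1/8·3 + 1/16·4 = 3 bits.

3 bits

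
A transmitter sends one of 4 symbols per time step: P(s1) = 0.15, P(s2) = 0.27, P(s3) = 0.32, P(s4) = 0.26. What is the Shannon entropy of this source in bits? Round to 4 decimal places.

H = −Σ pᵢ log₂ pᵢ.
−0.15·log₂(0.15) = 0.4105
−0.27·log₂(0.27) = 0.5100
−0.32·log₂(0.32) = 0.5260
−0.26·log₂(0.26) = 0.5053
Sum ≈ 1.9519 → 1.9519 bits.

1.9519 bits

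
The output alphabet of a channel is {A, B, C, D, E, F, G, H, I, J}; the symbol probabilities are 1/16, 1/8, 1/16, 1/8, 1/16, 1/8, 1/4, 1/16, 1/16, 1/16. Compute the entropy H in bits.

3.125 bits

Each probability is a power of 1/2, so log₂(1/p) is an integer.
H = Σ p·log₂(1/p) = 1/16·4 + 1/8·3 + 1/16·4 + 1/8·3 + 1/16·4 + 1/8·3 + 1/4·2 + 1/16·4 + 1/16·4 + 1/16·4 = 3.125 bits.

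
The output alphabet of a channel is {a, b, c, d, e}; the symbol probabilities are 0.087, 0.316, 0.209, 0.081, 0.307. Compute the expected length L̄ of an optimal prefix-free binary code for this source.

Repeatedly combine the two least-probable nodes; the expected code length is the sum of the merged weights.
merge 81/1000 + 87/1000 → 21/125
merge 21/125 + 209/1000 → 377/1000
merge 307/1000 + 79/250 → 623/1000
merge 377/1000 + 623/1000 → 1
L = 21/125 + 377/1000 + 623/1000 + 1 = 271/125 = 2.168 bits/symbol.

2.168 bits/symbol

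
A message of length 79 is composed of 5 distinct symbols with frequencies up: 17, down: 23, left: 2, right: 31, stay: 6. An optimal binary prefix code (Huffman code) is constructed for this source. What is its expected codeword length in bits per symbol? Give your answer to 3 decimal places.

2.025 bits/symbol

Probabilities are the counts divided by 79.
Repeatedly combine the two least-probable nodes; the expected code length is the sum of the merged weights.
merge 2/79 + 6/79 → 8/79
merge 8/79 + 17/79 → 25/79
merge 23/79 + 25/79 → 48/79
merge 31/79 + 48/79 → 1
L = 8/79 + 25/79 + 48/79 + 1 = 160/79 ≈ 2.025 bits/symbol.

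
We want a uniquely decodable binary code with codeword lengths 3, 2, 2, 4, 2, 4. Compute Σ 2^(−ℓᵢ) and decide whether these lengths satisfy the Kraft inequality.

With common denominator 2^4 = 16: Σ 2^(−ℓᵢ) = 2/16 + 4/16 + 4/16 + 1/16 + 4/16 + 1/16 = 16/16 = 1.
Kraft's inequality requires Σ ≤ 1; here Σ = 1 ≤ 1, so such a prefix code exists.

1; yes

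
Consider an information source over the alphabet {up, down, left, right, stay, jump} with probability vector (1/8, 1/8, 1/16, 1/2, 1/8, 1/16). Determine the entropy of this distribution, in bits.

Each probability is a power of 1/2, so log₂(1/p) is an integer.
H = Σ p·log₂(1/p) = 1/8·3 + 1/8·3 + 1/16·4 + 1/2·1 + 1/8·3 + 1/16·4 = 2.125 bits.

2.125 bits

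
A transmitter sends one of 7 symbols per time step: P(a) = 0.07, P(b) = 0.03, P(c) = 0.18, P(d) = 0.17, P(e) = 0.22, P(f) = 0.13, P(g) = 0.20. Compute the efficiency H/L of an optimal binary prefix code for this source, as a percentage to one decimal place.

98.1%

Entropy H = −Σ p log₂ p ≈ 2.6278 bits.
Huffman merges: 3/100+7/100→1/10; 1/10+13/100→23/100; 17/100+9/50→7/20; 1/5+11/50→21/50; 23/100+7/20→29/50; 21/50+29/50→1. L = 67/25 ≈ 2.6800.
Efficiency = H/L = 2.6278/2.6800 = 98.1%.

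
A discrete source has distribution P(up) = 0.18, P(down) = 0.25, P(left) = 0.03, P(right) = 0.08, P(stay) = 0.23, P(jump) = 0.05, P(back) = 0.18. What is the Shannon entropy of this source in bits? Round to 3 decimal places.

H = −Σ pᵢ log₂ pᵢ.
−0.18·log₂(0.18) = 0.4453
−0.25·log₂(0.25) = 0.5000
−0.03·log₂(0.03) = 0.1518
−0.08·log₂(0.08) = 0.2915
−0.23·log₂(0.23) = 0.4877
−0.05·log₂(0.05) = 0.2161
−0.18·log₂(0.18) = 0.4453
Sum ≈ 2.5377 → 2.538 bits.

2.538 bits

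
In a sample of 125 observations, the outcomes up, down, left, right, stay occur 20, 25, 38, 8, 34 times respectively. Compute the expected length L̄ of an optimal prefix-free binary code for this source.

2.224 bits/symbol

Probabilities are the counts divided by 125.
Repeatedly combine the two least-probable nodes; the expected code length is the sum of the merged weights.
merge 8/125 + 4/25 → 28/125
merge 1/5 + 28/125 → 53/125
merge 34/125 + 38/125 → 72/125
merge 53/125 + 72/125 → 1
L = 28/125 + 53/125 + 72/125 + 1 = 278/125 = 2.224 bits/symbol.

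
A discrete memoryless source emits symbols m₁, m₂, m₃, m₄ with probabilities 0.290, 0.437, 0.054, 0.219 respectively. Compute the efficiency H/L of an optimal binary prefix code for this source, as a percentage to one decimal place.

95.2%

Entropy H = −Σ p log₂ p ≈ 1.7470 bits.
Huffman merges: 27/500+219/1000→273/1000; 273/1000+29/100→563/1000; 437/1000+563/1000→1. L = 459/250 ≈ 1.8360.
Efficiency = H/L = 1.7470/1.8360 = 95.2%.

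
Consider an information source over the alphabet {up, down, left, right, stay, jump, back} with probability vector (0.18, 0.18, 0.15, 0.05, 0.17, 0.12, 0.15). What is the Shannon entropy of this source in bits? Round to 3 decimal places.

H = −Σ pᵢ log₂ pᵢ.
−0.18·log₂(0.18) = 0.4453
−0.18·log₂(0.18) = 0.4453
−0.15·log₂(0.15) = 0.4105
−0.05·log₂(0.05) = 0.2161
−0.17·log₂(0.17) = 0.4346
−0.12·log₂(0.12) = 0.3671
−0.15·log₂(0.15) = 0.4105
Sum ≈ 2.7295 → 2.729 bits.

2.729 bits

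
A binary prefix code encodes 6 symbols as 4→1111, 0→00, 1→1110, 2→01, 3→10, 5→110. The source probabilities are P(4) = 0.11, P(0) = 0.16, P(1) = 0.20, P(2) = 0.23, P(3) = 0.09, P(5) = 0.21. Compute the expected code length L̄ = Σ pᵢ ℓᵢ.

L̄ = Σ pᵢ·ℓᵢ = 0.11·4 + 0.16·2 + 0.20·4 + 0.23·2 + 0.09·2 + 0.21·3 = 2.83 bits/symbol.

2.83 bits/symbol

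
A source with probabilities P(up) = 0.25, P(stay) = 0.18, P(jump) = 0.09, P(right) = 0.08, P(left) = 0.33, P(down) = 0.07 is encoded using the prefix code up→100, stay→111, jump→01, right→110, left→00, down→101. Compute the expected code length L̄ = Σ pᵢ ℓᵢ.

L̄ = Σ pᵢ·ℓᵢ = 0.25·3 + 0.18·3 + 0.09·2 + 0.08·3 + 0.33·2 + 0.07·3 = 2.58 bits/symbol.

2.58 bits/symbol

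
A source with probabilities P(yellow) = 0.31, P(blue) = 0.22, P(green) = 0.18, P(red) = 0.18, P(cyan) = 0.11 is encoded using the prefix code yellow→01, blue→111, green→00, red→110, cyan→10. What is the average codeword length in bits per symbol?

2.4 bits/symbol

L̄ = Σ pᵢ·ℓᵢ = 0.31·2 + 0.22·3 + 0.18·2 + 0.18·3 + 0.11·2 = 2.4 bits/symbol.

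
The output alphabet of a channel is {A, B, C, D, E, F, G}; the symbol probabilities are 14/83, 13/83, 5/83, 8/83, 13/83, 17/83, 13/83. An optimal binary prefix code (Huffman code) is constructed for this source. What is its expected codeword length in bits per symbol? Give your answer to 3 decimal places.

Repeatedly combine the two least-probable nodes; the expected code length is the sum of the merged weights.
merge 5/83 + 8/83 → 13/83
merge 13/83 + 13/83 → 26/83
merge 13/83 + 13/83 → 26/83
merge 14/83 + 17/83 → 31/83
merge 26/83 + 26/83 → 52/83
merge 31/83 + 52/83 → 1
L = 13/83 + 26/83 + 26/83 + 31/83 + 52/83 + 1 = 231/83 ≈ 2.783 bits/symbol.

2.783 bits/symbol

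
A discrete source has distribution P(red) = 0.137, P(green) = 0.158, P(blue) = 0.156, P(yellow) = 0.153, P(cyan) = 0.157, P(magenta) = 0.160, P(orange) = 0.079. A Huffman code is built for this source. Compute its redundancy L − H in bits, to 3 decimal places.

0.062 bits

Entropy H = −Σ p log₂ p ≈ 2.7777 bits.
Huffman merges: 79/1000+137/1000→27/125; 153/1000+39/250→309/1000; 157/1000+79/500→63/200; 4/25+27/125→47/125; 309/1000+63/200→78/125; 47/125+78/125→1. L = 71/25 ≈ 2.8400.
L − H = 2.8400 − 2.7777 = 0.062 bits.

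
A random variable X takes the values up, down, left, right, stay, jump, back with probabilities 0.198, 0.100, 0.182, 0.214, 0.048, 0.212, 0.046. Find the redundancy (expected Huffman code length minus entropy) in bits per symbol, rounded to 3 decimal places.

0.057 bits

Entropy H = −Σ p log₂ p ≈ 2.6072 bits.
Huffman merges: 23/500+6/125→47/500; 47/500+1/10→97/500; 91/500+97/500→47/125; 99/500+53/250→41/100; 107/500+47/125→59/100; 41/100+59/100→1. L = 333/125 ≈ 2.6640.
L − H = 2.6640 − 2.6072 = 0.057 bits.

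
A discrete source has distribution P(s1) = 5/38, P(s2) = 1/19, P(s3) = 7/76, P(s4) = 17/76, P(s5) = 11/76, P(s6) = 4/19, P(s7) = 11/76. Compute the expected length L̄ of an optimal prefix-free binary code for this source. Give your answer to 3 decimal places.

2.711 bits/symbol

Repeatedly combine the two least-probable nodes; the expected code length is the sum of the merged weights.
merge 1/19 + 7/76 → 11/76
merge 5/38 + 11/76 → 21/76
merge 11/76 + 11/76 → 11/38
merge 4/19 + 17/76 → 33/76
merge 21/76 + 11/38 → 43/76
merge 33/76 + 43/76 → 1
L = 11/76 + 21/76 + 11/38 + 33/76 + 43/76 + 1 = 103/38 ≈ 2.711 bits/symbol.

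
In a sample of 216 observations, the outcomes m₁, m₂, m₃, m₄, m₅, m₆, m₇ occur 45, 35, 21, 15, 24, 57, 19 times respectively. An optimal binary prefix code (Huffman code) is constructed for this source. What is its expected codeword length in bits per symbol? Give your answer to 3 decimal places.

2.685 bits/symbol

Probabilities are the counts divided by 216.
Repeatedly combine the two least-probable nodes; the expected code length is the sum of the merged weights.
merge 5/72 + 19/216 → 17/108
merge 7/72 + 1/9 → 5/24
merge 17/108 + 35/216 → 23/72
merge 5/24 + 5/24 → 5/12
merge 19/72 + 23/72 → 7/12
merge 5/12 + 7/12 → 1
L = 17/108 + 5/24 + 23/72 + 5/12 + 7/12 + 1 = 145/54 ≈ 2.685 bits/symbol.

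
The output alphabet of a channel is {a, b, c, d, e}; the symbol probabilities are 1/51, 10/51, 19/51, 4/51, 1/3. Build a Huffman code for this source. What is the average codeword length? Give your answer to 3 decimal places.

2.020 bits/symbol

Repeatedly combine the two least-probable nodes; the expected code length is the sum of the merged weights.
merge 1/51 + 4/51 → 5/51
merge 5/51 + 10/51 → 5/17
merge 5/17 + 1/3 → 32/51
merge 19/51 + 32/51 → 1
L = 5/51 + 5/17 + 32/51 + 1 = 103/51 ≈ 2.020 bits/symbol.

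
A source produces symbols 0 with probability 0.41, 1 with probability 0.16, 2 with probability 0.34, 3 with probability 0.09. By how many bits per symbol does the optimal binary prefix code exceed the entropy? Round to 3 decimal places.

0.048 bits

Entropy H = −Σ p log₂ p ≈ 1.7922 bits.
Huffman merges: 9/100+4/25→1/4; 1/4+17/50→59/100; 41/100+59/100→1. L = 46/25 ≈ 1.8400.
L − H = 1.8400 − 1.7922 = 0.048 bits.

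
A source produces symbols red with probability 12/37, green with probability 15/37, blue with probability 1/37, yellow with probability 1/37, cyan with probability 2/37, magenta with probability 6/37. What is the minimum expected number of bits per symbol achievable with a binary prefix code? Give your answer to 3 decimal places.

2.027 bits/symbol

Repeatedly combine the two least-probable nodes; the expected code length is the sum of the merged weights.
merge 1/37 + 1/37 → 2/37
merge 2/37 + 2/37 → 4/37
merge 4/37 + 6/37 → 10/37
merge 10/37 + 12/37 → 22/37
merge 15/37 + 22/37 → 1
L = 2/37 + 4/37 + 10/37 + 22/37 + 1 = 75/37 ≈ 2.027 bits/symbol.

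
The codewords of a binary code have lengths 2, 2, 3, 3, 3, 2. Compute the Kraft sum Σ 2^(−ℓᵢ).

1.125

With common denominator 2^3 = 8: Σ 2^(−ℓᵢ) = 2/8 + 2/8 + 1/8 + 1/8 + 1/8 + 2/8 = 9/8 = 1.125.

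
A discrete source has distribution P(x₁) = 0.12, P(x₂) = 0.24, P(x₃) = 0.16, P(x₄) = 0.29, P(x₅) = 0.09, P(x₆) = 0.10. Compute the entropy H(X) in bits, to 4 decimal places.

2.4470 bits

H = −Σ pᵢ log₂ pᵢ.
−0.12·log₂(0.12) = 0.3671
−0.24·log₂(0.24) = 0.4941
−0.16·log₂(0.16) = 0.4230
−0.29·log₂(0.29) = 0.5179
−0.09·log₂(0.09) = 0.3127
−0.10·log₂(0.10) = 0.3322
Sum ≈ 2.4470 → 2.4470 bits.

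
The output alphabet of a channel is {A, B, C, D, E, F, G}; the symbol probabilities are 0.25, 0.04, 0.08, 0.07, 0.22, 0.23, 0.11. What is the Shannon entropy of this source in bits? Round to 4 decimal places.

H = −Σ pᵢ log₂ pᵢ.
−0.25·log₂(0.25) = 0.5000
−0.04·log₂(0.04) = 0.1858
−0.08·log₂(0.08) = 0.2915
−0.07·log₂(0.07) = 0.2686
−0.22·log₂(0.22) = 0.4806
−0.23·log₂(0.23) = 0.4877
−0.11·log₂(0.11) = 0.3503
Sum ≈ 2.5643 → 2.5643 bits.

2.5643 bits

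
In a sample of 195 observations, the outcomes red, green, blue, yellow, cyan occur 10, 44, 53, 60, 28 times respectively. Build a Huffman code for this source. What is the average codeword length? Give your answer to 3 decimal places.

Probabilities are the counts divided by 195.
Repeatedly combine the two least-probable nodes; the expected code length is the sum of the merged weights.
merge 2/39 + 28/195 → 38/195
merge 38/195 + 44/195 → 82/195
merge 53/195 + 4/13 → 113/195
merge 82/195 + 113/195 → 1
L = 38/195 + 82/195 + 113/195 + 1 = 428/195 ≈ 2.195 bits/symbol.

2.195 bits/symbol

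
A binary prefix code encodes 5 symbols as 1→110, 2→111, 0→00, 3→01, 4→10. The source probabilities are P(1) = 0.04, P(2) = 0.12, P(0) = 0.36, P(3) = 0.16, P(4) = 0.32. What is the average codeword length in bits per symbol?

L̄ = Σ pᵢ·ℓᵢ = 0.04·3 + 0.12·3 + 0.36·2 + 0.16·2 + 0.32·2 = 2.16 bits/symbol.

2.16 bits/symbol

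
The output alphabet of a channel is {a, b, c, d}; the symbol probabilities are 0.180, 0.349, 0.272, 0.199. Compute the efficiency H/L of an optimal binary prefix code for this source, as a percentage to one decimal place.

Entropy H = −Σ p log₂ p ≈ 1.9497 bits.
Huffman merges: 9/50+199/1000→379/1000; 34/125+349/1000→621/1000; 379/1000+621/1000→1. L = 2 ≈ 2.0000.
Efficiency = H/L = 1.9497/2.0000 = 97.5%.

97.5%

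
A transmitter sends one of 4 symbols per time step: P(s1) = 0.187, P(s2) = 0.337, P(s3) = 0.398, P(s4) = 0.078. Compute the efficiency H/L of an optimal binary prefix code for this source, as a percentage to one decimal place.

Entropy H = −Σ p log₂ p ≈ 1.7972 bits.
Huffman merges: 39/500+187/1000→53/200; 53/200+337/1000→301/500; 199/500+301/500→1. L = 1867/1000 ≈ 1.8670.
Efficiency = H/L = 1.7972/1.8670 = 96.3%.

96.3%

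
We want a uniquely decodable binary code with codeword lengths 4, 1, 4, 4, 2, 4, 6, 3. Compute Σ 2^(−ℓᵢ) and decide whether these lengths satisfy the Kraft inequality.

With common denominator 2^6 = 64: Σ 2^(−ℓᵢ) = 4/64 + 32/64 + 4/64 + 4/64 + 16/64 + 4/64 + 1/64 + 8/64 = 73/64 = 1.140625.
Kraft's inequality requires Σ ≤ 1; here Σ = 1.140625 > 1, so no such prefix code exists.

1.140625; no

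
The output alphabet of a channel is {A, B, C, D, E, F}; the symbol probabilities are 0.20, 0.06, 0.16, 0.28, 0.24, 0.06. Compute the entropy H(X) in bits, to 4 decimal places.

H = −Σ pᵢ log₂ pᵢ.
−0.20·log₂(0.20) = 0.4644
−0.06·log₂(0.06) = 0.2435
−0.16·log₂(0.16) = 0.4230
−0.28·log₂(0.28) = 0.5142
−0.24·log₂(0.24) = 0.4941
−0.06·log₂(0.06) = 0.2435
Sum ≈ 2.3828 → 2.3828 bits.

2.3828 bits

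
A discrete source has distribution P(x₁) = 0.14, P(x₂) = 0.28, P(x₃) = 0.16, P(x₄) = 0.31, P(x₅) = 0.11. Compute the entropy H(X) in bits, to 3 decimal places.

H = −Σ pᵢ log₂ pᵢ.
−0.14·log₂(0.14) = 0.3971
−0.28·log₂(0.28) = 0.5142
−0.16·log₂(0.16) = 0.4230
−0.31·log₂(0.31) = 0.5238
−0.11·log₂(0.11) = 0.3503
Sum ≈ 2.2084 → 2.208 bits.

2.208 bits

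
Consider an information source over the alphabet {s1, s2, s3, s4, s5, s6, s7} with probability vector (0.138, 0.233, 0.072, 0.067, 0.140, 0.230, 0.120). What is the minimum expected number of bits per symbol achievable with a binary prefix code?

2.676 bits/symbol

Repeatedly combine the two least-probable nodes; the expected code length is the sum of the merged weights.
merge 67/1000 + 9/125 → 139/1000
merge 3/25 + 69/500 → 129/500
merge 139/1000 + 7/50 → 279/1000
merge 23/100 + 233/1000 → 463/1000
merge 129/500 + 279/1000 → 537/1000
merge 463/1000 + 537/1000 → 1
L = 139/1000 + 129/500 + 279/1000 + 463/1000 + 537/1000 + 1 = 669/250 = 2.676 bits/symbol.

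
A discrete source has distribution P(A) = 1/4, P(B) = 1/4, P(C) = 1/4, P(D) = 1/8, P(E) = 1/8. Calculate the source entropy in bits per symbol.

2.25 bits

Each probability is a power of 1/2, so log₂(1/p) is an integer.
H = Σ p·log₂(1/p) = 1/4·2 + 1/4·2 + 1/4·2 + 1/8·3 + 1/8·3 = 2.25 bits.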